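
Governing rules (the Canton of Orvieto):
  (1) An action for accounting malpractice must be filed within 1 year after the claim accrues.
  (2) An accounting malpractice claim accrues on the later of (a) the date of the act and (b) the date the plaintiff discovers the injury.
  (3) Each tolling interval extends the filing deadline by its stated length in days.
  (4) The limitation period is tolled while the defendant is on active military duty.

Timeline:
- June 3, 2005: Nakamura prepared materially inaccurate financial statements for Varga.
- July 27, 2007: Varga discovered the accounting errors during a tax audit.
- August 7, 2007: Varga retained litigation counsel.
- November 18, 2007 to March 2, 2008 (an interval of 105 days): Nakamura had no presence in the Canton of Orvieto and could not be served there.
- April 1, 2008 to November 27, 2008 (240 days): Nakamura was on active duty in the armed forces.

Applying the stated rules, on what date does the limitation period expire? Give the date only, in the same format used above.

Taking the later of the act (June 3, 2005) and discovery (July 27, 2007), the claim accrued on July 27, 2007.
The untolled deadline — 1 year after July 27, 2007 — is July 27, 2008.
The period was tolled for 240 days by the defendant's active military service (April 1, 2008 to November 27, 2008), pushing the deadline to March 24, 2009.
Although the defendant's absence ran from November 18, 2007 to March 2, 2008, the stated rules do not make that a tolling event, so it is disregarded.
None of the other events listed affects the running of the period under the stated rules.

March 24, 2009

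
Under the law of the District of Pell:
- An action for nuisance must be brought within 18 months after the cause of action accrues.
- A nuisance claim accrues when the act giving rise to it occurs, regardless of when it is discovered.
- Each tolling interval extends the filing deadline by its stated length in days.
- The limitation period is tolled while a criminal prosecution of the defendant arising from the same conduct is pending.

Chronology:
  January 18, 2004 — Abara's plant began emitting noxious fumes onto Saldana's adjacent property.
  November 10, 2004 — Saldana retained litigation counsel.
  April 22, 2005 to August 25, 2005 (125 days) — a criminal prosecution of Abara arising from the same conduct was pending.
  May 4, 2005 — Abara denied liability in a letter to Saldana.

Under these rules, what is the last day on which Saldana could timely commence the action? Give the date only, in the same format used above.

November 20, 2005

The cause of action accrued on January 18, 2004, the date of the act.
Adding the 18 months base period to January 18, 2004 gives a deadline of July 18, 2005, before any tolling.
Because the pending criminal prosecution ran from April 22, 2005 to August 25, 2005, the deadline is extended by 125 days to November 20, 2005.
None of the other events listed affects the running of the period under the stated rules.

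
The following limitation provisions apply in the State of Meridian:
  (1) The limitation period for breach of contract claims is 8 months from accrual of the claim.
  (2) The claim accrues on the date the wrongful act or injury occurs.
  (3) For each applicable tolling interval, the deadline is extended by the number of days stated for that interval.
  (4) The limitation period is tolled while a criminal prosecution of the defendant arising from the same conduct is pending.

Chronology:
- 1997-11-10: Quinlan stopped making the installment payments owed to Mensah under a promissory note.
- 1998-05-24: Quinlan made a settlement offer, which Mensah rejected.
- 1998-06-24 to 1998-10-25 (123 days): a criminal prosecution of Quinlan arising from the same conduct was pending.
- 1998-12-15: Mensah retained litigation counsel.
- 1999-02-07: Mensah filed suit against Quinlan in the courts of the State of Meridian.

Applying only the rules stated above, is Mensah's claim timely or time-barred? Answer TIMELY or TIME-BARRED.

The claim accrued on 1997-11-10, when the wrongful act occurred.
8 months from 1997-11-10 is 1998-07-10.
The period was tolled for 123 days by the pending criminal prosecution (1998-06-24 to 1998-10-25), pushing the deadline to 1998-11-10.
Nothing else in the chronology tolls or restarts the period.
Filing on 1999-02-07 missed the 1998-11-10 deadline — the action is time-barred.

TIME-BARRED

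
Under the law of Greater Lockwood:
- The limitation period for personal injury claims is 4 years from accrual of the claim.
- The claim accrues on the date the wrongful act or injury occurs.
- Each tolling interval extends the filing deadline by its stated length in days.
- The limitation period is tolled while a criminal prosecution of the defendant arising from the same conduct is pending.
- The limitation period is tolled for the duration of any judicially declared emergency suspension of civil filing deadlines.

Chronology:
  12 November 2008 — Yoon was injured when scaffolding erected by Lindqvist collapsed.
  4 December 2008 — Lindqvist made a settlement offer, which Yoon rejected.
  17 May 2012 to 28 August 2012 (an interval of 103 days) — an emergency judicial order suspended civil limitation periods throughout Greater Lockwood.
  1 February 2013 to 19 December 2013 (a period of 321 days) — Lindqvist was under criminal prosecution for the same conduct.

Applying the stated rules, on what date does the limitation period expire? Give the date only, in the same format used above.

10 January 2014

The claim accrued on 12 November 2008, the date of the act.
The untolled deadline — 4 years after 12 November 2008 — is 12 November 2012.
The emergency suspension of filing deadlines from 17 May 2012 to 28 August 2012 tolled the period for 103 days, extending the deadline to 23 February 2013.
The period was tolled for 321 days by the pending criminal prosecution (1 February 2013 to 19 December 2013), pushing the deadline to 10 January 2014.
Nothing else in the chronology tolls or restarts the period.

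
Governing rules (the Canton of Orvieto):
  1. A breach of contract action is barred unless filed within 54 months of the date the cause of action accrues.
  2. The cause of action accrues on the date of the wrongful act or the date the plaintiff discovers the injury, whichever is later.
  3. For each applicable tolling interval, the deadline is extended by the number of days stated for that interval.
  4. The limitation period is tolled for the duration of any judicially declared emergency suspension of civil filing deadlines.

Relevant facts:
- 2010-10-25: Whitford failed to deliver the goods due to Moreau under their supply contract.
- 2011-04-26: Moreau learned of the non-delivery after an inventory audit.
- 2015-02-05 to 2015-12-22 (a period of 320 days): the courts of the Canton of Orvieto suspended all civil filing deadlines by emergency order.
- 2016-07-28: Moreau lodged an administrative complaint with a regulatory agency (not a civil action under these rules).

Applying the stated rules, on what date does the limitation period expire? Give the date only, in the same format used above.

Taking the later of the act (2010-10-25) and discovery (2011-04-26), the claim accrued on 2011-04-26.
The untolled deadline — 54 months after 2011-04-26 — is 2015-10-26.
Because the emergency suspension of filing deadlines ran from 2015-02-05 to 2015-12-22, the deadline is extended by 320 days to 2016-09-10.
Nothing else in the chronology tolls or restarts the period.

2016-09-10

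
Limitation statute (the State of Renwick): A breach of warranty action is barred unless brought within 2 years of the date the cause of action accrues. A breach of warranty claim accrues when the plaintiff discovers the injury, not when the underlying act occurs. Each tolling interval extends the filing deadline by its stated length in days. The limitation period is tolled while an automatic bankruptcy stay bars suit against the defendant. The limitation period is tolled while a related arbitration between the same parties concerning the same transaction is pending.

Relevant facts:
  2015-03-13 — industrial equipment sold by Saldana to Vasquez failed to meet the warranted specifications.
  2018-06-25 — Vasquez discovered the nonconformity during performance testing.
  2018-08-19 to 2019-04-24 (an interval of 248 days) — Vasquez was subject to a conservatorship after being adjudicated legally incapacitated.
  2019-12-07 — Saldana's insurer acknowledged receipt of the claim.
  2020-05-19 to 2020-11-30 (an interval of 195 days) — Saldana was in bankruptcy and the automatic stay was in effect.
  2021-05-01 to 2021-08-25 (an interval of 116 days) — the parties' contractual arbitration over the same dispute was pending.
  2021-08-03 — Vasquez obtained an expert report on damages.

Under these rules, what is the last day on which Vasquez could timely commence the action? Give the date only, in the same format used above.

Under the discovery rule, the claim accrued on 2018-06-25, when Vasquez discovered the injury — not on the 2015-03-13 date of the underlying act.
Adding the 2 years base period to 2018-06-25 gives a deadline of 2020-06-25, before any tolling.
The period was tolled for 195 days by the automatic bankruptcy stay (2020-05-19 to 2020-11-30), pushing the deadline to 2021-01-06.
The pending related arbitration from 2021-05-01 to 2021-08-25 began after the period had already run on 2021-01-06, so it has no tolling effect.
Although the plaintiff's incapacity ran from 2018-08-19 to 2019-04-24, the stated rules do not make that a tolling event, so it is disregarded.
Nothing else in the chronology tolls or restarts the period.

2021-01-06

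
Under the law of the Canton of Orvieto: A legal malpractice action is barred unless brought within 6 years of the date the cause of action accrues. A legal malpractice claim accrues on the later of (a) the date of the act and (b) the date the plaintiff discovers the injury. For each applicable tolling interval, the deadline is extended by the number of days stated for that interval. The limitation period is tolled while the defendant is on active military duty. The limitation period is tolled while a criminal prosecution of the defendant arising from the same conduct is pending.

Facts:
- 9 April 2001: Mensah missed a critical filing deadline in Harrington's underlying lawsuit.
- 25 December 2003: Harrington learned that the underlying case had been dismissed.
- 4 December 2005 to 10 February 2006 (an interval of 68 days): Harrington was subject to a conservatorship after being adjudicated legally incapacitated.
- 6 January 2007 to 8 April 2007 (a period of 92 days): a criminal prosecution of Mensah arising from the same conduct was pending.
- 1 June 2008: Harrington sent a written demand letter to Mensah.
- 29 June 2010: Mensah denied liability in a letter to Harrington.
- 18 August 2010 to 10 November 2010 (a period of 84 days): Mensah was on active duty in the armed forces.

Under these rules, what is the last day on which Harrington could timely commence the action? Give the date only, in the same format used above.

27 March 2010

The claim accrued on 25 December 2003 — the later of the 9 April 2001 act and the 25 December 2003 discovery.
The untolled deadline — 6 years after 25 December 2003 — is 25 December 2009.
The pending criminal prosecution from 6 January 2007 to 8 April 2007 tolled the period for 92 days, extending the deadline to 27 March 2010.
The defendant's active military service starting 18 August 2010 came too late — the period had run on 27 March 2010 — and so does not extend the deadline.
No stated provision tolls the period for the plaintiff's incapacity, so the interval from 4 December 2005 to 10 February 2006 has no effect on the deadline.
None of the other events listed affects the running of the period under the stated rules.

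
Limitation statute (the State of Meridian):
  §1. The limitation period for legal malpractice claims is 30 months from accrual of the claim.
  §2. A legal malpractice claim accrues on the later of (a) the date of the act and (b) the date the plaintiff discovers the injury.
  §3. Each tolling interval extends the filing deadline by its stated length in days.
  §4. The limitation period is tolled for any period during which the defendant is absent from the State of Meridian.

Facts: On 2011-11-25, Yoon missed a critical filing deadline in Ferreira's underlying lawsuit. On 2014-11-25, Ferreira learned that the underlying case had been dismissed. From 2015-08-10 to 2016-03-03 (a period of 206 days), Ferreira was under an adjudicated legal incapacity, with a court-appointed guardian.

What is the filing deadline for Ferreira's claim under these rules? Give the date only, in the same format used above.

Because discovery on 2014-11-25 post-dates the 2011-11-25 act, accrual under the later-of rule falls on 2014-11-25.
30 months from 2014-11-25 is 2017-05-25.
No stated provision tolls the period for the plaintiff's incapacity, so the interval from 2015-08-10 to 2016-03-03 has no effect on the deadline.

2017-05-25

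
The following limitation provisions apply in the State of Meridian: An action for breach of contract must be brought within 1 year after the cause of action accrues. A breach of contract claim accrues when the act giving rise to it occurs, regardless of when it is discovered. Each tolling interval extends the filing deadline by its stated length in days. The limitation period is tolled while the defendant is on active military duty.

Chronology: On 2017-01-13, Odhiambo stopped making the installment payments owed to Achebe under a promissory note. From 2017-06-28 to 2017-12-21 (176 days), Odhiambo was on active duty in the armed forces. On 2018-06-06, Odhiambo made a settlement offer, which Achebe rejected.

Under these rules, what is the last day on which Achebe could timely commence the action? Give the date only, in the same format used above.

2018-07-08

The limitation period began to run on 2017-01-13.
1 year from 2017-01-13 is 2018-01-13.
Because the defendant's active military service ran from 2017-06-28 to 2017-12-21, the deadline is extended by 176 days to 2018-07-08.
Nothing else in the chronology tolls or restarts the period.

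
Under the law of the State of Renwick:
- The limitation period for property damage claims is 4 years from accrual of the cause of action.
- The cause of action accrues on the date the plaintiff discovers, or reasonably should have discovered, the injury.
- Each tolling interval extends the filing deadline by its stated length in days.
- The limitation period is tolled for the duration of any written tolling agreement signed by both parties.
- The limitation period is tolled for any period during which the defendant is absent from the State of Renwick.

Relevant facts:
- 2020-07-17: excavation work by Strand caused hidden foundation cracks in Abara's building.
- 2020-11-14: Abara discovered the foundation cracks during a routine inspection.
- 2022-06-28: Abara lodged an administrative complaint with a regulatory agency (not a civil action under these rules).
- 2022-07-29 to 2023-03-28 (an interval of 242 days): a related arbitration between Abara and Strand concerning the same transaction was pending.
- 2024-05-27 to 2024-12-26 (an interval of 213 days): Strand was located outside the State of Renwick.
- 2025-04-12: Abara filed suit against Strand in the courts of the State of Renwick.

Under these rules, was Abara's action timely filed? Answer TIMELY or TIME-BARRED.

TIMELY

The claim did not accrue until Abara discovered the injury on 2020-11-14; the 2020-07-17 act date does not start the clock under the stated rule.
Adding the 4 years base period to 2020-11-14 gives a deadline of 2024-11-14, before any tolling.
The period was tolled for 213 days by the defendant's absence from the jurisdiction (2024-05-27 to 2024-12-26), pushing the deadline to 2025-06-15.
Although a pending arbitration ran from 2022-07-29 to 2023-03-28, the stated rules do not make that a tolling event, so it is disregarded.
Nothing else in the chronology tolls or restarts the period.
Abara filed on 2025-04-12, before the 2025-06-15 deadline, so the action is timely.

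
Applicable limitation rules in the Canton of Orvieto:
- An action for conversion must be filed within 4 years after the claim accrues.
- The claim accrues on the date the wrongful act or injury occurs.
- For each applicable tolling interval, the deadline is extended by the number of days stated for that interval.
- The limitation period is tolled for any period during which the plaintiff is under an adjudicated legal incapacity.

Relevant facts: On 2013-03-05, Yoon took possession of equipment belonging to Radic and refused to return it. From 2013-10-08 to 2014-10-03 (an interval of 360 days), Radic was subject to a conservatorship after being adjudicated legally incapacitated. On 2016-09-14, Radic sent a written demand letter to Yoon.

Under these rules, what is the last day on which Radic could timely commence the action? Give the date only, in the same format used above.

2018-02-28

The claim accrued on 2013-03-05, when the wrongful act occurred.
Adding the 4 years base period to 2013-03-05 gives a deadline of 2017-03-05, before any tolling.
The plaintiff's legal incapacity from 2013-10-08 to 2014-10-03 tolled the period for 360 days, extending the deadline to 2018-02-28.
The other events in the timeline have no effect on the limitation period under the stated rules.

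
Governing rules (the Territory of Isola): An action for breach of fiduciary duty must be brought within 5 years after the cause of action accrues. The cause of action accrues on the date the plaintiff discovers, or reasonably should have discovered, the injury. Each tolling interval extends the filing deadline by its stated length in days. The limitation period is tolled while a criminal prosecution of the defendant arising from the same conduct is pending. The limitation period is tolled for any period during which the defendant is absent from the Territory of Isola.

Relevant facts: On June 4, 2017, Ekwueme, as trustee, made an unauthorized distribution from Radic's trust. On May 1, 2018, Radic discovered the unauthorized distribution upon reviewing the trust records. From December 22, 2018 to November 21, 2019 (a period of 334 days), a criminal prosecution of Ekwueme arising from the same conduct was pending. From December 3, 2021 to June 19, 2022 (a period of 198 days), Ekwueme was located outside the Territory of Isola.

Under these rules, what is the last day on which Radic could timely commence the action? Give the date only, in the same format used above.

Accrual is tied to discovery, so the period began on May 1, 2018 rather than on June 4, 2017 when the act occurred.
The untolled deadline — 5 years after May 1, 2018 — is May 1, 2023.
Because the pending criminal prosecution ran from December 22, 2018 to November 21, 2019, the deadline is extended by 334 days to March 30, 2024.
The period was tolled for 198 days by the defendant's absence from the jurisdiction (December 3, 2021 to June 19, 2022), pushing the deadline to October 14, 2024.

October 14, 2024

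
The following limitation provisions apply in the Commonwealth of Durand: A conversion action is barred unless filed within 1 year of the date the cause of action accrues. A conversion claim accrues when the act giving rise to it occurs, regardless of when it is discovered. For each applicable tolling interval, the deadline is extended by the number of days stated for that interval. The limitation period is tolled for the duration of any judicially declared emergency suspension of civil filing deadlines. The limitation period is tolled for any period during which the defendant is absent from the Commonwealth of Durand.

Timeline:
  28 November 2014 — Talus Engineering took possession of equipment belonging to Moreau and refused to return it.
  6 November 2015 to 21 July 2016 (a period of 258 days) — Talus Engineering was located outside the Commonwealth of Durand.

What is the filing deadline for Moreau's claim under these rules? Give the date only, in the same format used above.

12 August 2016

The claim accrued on 28 November 2014, when the wrongful act occurred.
The untolled deadline — 1 year after 28 November 2014 — is 28 November 2015.
Because the defendant's absence from the jurisdiction ran from 6 November 2015 to 21 July 2016, the deadline is extended by 258 days to 12 August 2016.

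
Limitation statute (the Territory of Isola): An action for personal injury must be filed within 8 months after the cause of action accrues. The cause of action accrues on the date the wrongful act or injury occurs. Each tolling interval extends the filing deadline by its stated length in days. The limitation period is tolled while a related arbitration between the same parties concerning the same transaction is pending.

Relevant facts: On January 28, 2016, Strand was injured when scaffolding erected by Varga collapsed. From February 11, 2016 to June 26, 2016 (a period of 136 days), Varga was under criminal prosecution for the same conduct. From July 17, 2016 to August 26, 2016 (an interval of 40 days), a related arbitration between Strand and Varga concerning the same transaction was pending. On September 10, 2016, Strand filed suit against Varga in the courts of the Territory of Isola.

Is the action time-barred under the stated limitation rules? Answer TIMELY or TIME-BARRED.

TIMELY

The limitation period began to run on January 28, 2016.
8 months from January 28, 2016 is September 28, 2016.
Because the pending related arbitration ran from July 17, 2016 to August 26, 2016, the deadline is extended by 40 days to November 7, 2016.
No stated provision tolls the period for a criminal prosecution, so the interval from February 11, 2016 to June 26, 2016 has no effect on the deadline.
Strand filed on September 10, 2016, before the November 7, 2016 deadline, so the action is timely.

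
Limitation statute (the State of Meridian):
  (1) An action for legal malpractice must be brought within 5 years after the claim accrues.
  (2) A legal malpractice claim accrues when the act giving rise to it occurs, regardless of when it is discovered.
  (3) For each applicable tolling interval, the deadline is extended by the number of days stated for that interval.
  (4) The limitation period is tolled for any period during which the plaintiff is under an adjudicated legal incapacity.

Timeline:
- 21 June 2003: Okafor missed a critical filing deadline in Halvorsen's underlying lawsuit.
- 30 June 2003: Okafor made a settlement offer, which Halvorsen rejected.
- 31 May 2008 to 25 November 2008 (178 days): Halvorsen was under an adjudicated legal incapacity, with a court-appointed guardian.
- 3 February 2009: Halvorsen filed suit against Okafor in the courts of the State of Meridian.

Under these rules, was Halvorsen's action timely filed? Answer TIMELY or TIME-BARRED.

The claim accrued on 21 June 2003, the date of the act.
5 years from 21 June 2003 is 21 June 2008.
Because the plaintiff's legal incapacity ran from 31 May 2008 to 25 November 2008, the deadline is extended by 178 days to 16 December 2008.
None of the other events listed affects the running of the period under the stated rules.
The 3 February 2009 filing falls after the 16 December 2008 deadline; the claim is time-barred.

TIME-BARRED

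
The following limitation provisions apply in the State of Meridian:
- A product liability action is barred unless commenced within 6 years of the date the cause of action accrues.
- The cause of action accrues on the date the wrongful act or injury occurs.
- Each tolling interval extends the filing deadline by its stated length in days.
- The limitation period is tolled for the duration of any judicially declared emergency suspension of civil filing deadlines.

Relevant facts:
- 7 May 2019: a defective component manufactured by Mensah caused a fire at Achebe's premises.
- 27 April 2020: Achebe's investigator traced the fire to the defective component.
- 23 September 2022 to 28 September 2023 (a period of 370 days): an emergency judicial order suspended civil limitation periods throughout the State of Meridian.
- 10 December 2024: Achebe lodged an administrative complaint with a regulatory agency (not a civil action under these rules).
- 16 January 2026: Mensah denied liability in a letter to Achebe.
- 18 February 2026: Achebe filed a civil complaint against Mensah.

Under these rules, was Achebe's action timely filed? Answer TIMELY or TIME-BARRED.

TIMELY

Accrual is governed by the date of the act, so the period began to run on 7 May 2019; the later discovery on 27 April 2020 is irrelevant under the stated rule.
Adding the 6 years base period to 7 May 2019 gives a deadline of 7 May 2025, before any tolling.
Because the emergency suspension of filing deadlines ran from 23 September 2022 to 28 September 2023, the deadline is extended by 370 days to 12 May 2026.
Nothing else in the chronology tolls or restarts the period.
The 18 February 2026 filing precedes the 12 May 2026 deadline; the claim is timely.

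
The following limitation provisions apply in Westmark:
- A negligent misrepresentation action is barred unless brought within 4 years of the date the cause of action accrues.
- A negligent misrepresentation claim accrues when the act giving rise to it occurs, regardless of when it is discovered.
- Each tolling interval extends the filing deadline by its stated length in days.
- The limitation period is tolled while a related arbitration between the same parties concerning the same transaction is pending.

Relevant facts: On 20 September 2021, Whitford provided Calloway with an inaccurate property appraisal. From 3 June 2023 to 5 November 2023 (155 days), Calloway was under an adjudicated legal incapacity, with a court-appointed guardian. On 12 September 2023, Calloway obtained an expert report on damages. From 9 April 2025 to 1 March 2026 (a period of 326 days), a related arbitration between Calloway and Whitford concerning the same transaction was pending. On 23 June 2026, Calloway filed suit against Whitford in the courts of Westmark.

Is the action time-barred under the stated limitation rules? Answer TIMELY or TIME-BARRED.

TIMELY

The limitation period began to run on 20 September 2021.
4 years from 20 September 2021 is 20 September 2025.
Because the pending related arbitration ran from 9 April 2025 to 1 March 2026, the deadline is extended by 326 days to 12 August 2026.
Although the plaintiff's incapacity ran from 3 June 2023 to 5 November 2023, the stated rules do not make that a tolling event, so it is disregarded.
Nothing else in the chronology tolls or restarts the period.
The 23 June 2026 filing precedes the 12 August 2026 deadline; the claim is timely.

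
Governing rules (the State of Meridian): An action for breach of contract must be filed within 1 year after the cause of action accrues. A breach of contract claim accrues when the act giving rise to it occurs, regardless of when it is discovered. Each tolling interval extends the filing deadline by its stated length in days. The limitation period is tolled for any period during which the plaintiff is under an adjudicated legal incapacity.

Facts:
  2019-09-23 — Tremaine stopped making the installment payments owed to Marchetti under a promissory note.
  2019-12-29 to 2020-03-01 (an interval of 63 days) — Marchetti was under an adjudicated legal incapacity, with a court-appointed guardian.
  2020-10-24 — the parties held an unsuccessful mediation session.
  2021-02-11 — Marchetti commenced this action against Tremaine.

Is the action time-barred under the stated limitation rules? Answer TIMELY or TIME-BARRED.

TIME-BARRED

The limitation period began to run on 2019-09-23.
The untolled deadline — 1 year after 2019-09-23 — is 2020-09-23.
The plaintiff's legal incapacity from 2019-12-29 to 2020-03-01 tolled the period for 63 days, extending the deadline to 2020-11-25.
The other events in the timeline have no effect on the limitation period under the stated rules.
The 2021-02-11 filing falls after the 2020-11-25 deadline; the claim is time-barred.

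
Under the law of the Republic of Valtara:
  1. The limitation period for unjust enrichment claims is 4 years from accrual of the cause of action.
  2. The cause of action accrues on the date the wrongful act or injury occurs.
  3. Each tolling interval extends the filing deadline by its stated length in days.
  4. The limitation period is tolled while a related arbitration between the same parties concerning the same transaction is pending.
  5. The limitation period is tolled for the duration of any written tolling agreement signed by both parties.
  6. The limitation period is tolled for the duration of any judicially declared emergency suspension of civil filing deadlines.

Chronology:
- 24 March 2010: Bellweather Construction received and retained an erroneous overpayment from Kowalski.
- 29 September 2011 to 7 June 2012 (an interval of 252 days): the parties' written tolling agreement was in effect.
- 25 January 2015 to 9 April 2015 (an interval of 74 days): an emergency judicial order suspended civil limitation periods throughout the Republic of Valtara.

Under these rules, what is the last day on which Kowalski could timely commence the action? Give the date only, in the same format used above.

The limitation period began to run on 24 March 2010.
4 years from 24 March 2010 is 24 March 2014.
Because the written tolling agreement ran from 29 September 2011 to 7 June 2012, the deadline is extended by 252 days to 1 December 2014.
The emergency suspension of filing deadlines starting 25 January 2015 came too late — the period had run on 1 December 2014 — and so does not extend the deadline.

1 December 2014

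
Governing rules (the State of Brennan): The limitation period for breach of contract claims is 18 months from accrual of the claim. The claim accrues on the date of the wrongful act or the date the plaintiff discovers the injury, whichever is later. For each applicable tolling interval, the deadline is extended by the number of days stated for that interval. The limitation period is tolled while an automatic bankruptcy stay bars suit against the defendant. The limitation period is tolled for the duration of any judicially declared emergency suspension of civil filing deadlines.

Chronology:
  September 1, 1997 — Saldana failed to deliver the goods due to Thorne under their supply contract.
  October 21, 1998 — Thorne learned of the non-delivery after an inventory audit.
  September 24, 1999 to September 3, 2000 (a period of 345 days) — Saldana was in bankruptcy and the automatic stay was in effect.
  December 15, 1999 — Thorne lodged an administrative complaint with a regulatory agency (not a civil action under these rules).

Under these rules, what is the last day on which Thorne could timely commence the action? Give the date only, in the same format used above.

Because discovery on October 21, 1998 post-dates the September 1, 1997 act, accrual under the later-of rule falls on October 21, 1998.
Adding the 18 months base period to October 21, 1998 gives a deadline of April 21, 2000, before any tolling.
The period was tolled for 345 days by the automatic bankruptcy stay (September 24, 1999 to September 3, 2000), pushing the deadline to April 1, 2001.
Nothing else in the chronology tolls or restarts the period.

April 1, 2001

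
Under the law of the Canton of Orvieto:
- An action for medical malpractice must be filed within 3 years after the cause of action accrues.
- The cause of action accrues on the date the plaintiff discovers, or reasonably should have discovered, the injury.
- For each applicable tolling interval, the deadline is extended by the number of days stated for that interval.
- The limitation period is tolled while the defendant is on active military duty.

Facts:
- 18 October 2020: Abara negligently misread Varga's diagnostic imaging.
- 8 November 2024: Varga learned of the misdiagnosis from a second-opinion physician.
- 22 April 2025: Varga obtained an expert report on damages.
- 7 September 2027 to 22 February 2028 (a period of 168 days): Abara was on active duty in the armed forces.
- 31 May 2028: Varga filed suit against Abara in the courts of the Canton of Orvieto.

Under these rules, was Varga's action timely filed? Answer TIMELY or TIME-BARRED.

TIME-BARRED

The claim did not accrue until Varga discovered the injury on 8 November 2024; the 18 October 2020 act date does not start the clock under the stated rule.
Adding the 3 years base period to 8 November 2024 gives a deadline of 8 November 2027, before any tolling.
Because the defendant's active military service ran from 7 September 2027 to 22 February 2028, the deadline is extended by 168 days to 24 April 2028.
Nothing else in the chronology tolls or restarts the period.
Filing on 31 May 2028 missed the 24 April 2028 deadline — the action is time-barred.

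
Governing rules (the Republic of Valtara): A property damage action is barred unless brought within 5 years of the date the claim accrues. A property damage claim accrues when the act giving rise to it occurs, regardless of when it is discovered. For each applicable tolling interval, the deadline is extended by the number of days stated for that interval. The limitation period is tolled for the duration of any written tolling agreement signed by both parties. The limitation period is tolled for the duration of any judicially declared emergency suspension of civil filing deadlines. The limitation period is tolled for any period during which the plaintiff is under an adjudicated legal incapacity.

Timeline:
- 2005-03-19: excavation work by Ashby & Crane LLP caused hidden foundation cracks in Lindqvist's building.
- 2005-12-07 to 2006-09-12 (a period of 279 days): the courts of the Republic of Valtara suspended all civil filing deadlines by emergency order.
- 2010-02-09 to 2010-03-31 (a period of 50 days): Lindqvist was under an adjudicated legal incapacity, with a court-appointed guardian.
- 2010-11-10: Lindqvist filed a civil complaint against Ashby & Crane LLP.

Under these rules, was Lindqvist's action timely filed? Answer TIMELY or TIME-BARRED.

The claim accrued on 2005-03-19, the date of the act.
The untolled deadline — 5 years after 2005-03-19 — is 2010-03-19.
The emergency suspension of filing deadlines from 2005-12-07 to 2006-09-12 tolled the period for 279 days, extending the deadline to 2010-12-23.
Because the plaintiff's legal incapacity ran from 2010-02-09 to 2010-03-31, the deadline is extended by 50 days to 2011-02-11.
Lindqvist filed on 2010-11-10, before the 2011-02-11 deadline, so the action is timely.

TIMELY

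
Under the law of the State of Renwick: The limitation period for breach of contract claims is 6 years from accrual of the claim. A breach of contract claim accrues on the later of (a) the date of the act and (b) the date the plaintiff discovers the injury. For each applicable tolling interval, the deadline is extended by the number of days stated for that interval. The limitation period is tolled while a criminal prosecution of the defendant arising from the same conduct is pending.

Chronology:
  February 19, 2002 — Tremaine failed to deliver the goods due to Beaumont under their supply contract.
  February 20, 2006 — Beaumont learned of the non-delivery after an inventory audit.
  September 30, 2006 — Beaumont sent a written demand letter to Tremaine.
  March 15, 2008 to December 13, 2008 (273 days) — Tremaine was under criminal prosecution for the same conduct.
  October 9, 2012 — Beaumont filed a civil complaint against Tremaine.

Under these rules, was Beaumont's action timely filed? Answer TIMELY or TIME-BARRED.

Because discovery on February 20, 2006 post-dates the February 19, 2002 act, accrual under the later-of rule falls on February 20, 2006.
Adding the 6 years base period to February 20, 2006 gives a deadline of February 20, 2012, before any tolling.
The period was tolled for 273 days by the pending criminal prosecution (March 15, 2008 to December 13, 2008), pushing the deadline to November 19, 2012.
Nothing else in the chronology tolls or restarts the period.
Beaumont filed on October 9, 2012, before the November 19, 2012 deadline, so the action is timely.

TIMELY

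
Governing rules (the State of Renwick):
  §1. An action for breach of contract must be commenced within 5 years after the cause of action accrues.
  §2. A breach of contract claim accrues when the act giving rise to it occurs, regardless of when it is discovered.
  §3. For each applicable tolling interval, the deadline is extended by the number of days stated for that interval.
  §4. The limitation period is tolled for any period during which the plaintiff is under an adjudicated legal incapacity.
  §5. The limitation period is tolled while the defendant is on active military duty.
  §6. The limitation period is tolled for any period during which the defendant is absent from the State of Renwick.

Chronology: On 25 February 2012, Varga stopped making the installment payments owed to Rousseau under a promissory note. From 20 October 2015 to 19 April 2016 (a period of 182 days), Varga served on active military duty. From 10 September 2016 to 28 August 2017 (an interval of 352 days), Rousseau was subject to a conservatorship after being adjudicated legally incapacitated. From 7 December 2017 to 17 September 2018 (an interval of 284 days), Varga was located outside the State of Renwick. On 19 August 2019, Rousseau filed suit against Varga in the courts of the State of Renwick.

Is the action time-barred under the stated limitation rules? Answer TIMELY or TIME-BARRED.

TIME-BARRED

The cause of action accrued on 25 February 2012, the date of the act.
Adding the 5 years base period to 25 February 2012 gives a deadline of 25 February 2017, before any tolling.
The defendant's active military service from 20 October 2015 to 19 April 2016 tolled the period for 182 days, extending the deadline to 26 August 2017.
The period was tolled for 352 days by the plaintiff's legal incapacity (10 September 2016 to 28 August 2017), pushing the deadline to 13 August 2018.
The defendant's absence from the jurisdiction from 7 December 2017 to 17 September 2018 tolled the period for 284 days, extending the deadline to 24 May 2019.
Rousseau filed on 19 August 2019, after the 24 May 2019 deadline, so the action is time-barred.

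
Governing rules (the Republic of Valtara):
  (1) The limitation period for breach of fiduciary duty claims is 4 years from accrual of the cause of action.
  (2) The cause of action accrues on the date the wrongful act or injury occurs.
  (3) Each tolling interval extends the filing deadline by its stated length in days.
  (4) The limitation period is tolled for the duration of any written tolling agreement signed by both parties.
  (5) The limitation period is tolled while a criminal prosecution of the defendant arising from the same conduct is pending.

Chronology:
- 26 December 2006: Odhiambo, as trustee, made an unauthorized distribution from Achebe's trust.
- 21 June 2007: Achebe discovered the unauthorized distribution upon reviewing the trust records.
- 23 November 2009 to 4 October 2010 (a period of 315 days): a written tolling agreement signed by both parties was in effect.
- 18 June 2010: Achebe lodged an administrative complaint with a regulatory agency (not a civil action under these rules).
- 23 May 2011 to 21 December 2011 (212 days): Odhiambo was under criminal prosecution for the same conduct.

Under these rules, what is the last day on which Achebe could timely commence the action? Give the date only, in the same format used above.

5 June 2012

Accrual is governed by the date of the act, so the period began to run on 26 December 2006; the later discovery on 21 June 2007 is irrelevant under the stated rule.
Adding the 4 years base period to 26 December 2006 gives a deadline of 26 December 2010, before any tolling.
Because the written tolling agreement ran from 23 November 2009 to 4 October 2010, the deadline is extended by 315 days to 6 November 2011.
The pending criminal prosecution from 23 May 2011 to 21 December 2011 tolled the period for 212 days, extending the deadline to 5 June 2012.
Nothing else in the chronology tolls or restarts the period.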